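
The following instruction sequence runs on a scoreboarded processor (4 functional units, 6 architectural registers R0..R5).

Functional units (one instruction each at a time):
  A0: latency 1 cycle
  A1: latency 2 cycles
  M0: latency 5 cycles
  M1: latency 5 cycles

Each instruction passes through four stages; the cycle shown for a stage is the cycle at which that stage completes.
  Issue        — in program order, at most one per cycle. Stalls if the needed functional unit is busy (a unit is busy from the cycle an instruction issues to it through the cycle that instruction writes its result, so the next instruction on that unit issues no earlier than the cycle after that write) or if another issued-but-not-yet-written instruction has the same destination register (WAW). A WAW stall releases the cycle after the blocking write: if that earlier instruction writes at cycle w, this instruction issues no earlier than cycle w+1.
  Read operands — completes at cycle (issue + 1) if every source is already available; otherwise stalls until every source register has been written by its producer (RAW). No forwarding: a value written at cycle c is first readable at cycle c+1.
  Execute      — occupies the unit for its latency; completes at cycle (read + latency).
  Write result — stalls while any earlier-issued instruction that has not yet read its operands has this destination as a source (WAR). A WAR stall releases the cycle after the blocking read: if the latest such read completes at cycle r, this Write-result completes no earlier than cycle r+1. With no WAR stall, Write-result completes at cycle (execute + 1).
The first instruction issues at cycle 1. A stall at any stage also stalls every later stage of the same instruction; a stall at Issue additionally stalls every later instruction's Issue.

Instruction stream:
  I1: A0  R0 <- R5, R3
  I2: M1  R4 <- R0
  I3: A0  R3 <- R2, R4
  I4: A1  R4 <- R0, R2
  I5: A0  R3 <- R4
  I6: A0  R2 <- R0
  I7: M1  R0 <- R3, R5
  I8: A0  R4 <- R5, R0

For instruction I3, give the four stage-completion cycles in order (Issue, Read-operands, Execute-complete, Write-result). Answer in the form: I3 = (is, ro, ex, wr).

I3 = (5, 12, 13, 14)

1) issue 1, read 2, done 3, write 4
2) issue 2, read 5, done 10, write 11  <RAW R0: wait I1 write@4>
3) issue 5, read 12, done 13, write 14  <struct: A0 busy until I1 writes@4 / RAW R4: wait I2 write@11>
4) issue 12, read 13, done 15, write 16  <WAW R4: wait I2 write@11>
5) issue 15, read 17, done 18, write 19  <struct: A0 busy until I3 writes@14 / RAW R4: wait I4 write@16>
6) issue 20, read 21, done 22, write 23  <struct: A0 busy until I5 writes@19>
7) issue 21, read 22, done 27, write 28
8) issue 24, read 29, done 30, write 31  <struct: A0 busy until I6 writes@23 / RAW R0: wait I7 write@28>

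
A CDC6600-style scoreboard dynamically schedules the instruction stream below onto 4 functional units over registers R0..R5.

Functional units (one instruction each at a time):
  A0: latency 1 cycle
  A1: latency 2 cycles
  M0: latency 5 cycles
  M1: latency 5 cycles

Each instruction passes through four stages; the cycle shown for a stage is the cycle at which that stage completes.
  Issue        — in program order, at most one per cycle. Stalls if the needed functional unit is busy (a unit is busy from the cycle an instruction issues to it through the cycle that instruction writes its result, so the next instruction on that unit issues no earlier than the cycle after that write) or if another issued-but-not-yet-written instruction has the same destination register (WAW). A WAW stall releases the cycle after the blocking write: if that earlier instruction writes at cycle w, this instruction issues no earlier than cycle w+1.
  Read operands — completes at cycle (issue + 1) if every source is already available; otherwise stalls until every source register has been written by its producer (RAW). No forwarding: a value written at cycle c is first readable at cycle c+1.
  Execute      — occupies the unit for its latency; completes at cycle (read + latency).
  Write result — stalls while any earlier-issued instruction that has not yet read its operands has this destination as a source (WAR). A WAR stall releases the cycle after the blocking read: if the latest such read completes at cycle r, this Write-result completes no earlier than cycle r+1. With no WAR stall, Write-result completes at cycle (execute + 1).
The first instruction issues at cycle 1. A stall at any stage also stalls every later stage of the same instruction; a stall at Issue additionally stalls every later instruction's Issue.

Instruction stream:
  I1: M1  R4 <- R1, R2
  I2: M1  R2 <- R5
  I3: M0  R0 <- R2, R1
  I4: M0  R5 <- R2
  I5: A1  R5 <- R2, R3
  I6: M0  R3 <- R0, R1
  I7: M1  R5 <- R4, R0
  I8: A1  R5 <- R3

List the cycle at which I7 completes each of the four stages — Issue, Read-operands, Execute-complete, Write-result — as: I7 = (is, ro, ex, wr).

cycle 1: issue I1 (M1)
cycle 2: I1 read-ops
cycle 7: I1 finished on M1
cycle 8: I1→R4
cycle 9: issue I2 (M1)
cycle 10: I2 read-ops · issue I3 (M0)
cycle 15: I2 finished on M1
cycle 16: I2→R2
cycle 17: I3 read-ops
cycle 22: I3 finished on M0
cycle 23: I3→R0
cycle 24: issue I4 (M0)
cycle 25: I4 read-ops
cycle 30: I4 finished on M0
cycle 31: I4→R5
cycle 32: issue I5 (A1)
cycle 33: I5 read-ops · issue I6 (M0)
cycle 34: I6 read-ops
cycle 35: I5 finished on A1
cycle 36: I5→R5
cycle 37: issue I7 (M1)
cycle 38: I7 read-ops
cycle 39: I6 finished on M0
cycle 40: I6→R3
cycle 43: I7 finished on M1
cycle 44: I7→R5
cycle 45: issue I8 (A1)
cycle 46: I8 read-ops
cycle 48: I8 finished on A1
cycle 49: I8→R5

I7 = (37, 38, 43, 44)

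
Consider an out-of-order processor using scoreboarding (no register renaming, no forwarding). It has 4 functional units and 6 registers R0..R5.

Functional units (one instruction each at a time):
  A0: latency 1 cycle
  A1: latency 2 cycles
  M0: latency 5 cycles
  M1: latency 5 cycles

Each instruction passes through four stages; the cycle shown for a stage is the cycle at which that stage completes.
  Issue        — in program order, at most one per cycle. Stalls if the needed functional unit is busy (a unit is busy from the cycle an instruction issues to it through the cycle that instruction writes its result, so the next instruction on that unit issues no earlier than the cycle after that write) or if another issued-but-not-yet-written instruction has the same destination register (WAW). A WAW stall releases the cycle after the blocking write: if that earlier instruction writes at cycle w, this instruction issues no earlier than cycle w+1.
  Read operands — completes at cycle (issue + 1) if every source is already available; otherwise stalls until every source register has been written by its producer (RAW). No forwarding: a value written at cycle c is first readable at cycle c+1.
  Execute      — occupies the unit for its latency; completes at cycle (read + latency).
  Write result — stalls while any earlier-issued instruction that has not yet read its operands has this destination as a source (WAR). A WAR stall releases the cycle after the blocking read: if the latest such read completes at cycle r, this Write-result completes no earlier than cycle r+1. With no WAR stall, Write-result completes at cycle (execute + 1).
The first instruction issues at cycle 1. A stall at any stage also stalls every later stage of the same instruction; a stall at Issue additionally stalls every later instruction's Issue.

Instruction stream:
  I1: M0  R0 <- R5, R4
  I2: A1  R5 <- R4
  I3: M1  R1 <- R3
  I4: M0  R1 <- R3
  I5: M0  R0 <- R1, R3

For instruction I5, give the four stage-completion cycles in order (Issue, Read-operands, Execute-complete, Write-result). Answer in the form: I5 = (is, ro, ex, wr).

I5 = (19, 20, 25, 26)

  I1 | 1 | 2 | 7 | 8
  I2 | 2 | 3 | 5 | 6
  I3 | 3 | 4 | 9 | 10
  I4 | 11 | 12 | 17 | 18   WAW R1: wait I3 write@10
  I5 | 19 | 20 | 25 | 26   struct: M0 busy until I4 writes@18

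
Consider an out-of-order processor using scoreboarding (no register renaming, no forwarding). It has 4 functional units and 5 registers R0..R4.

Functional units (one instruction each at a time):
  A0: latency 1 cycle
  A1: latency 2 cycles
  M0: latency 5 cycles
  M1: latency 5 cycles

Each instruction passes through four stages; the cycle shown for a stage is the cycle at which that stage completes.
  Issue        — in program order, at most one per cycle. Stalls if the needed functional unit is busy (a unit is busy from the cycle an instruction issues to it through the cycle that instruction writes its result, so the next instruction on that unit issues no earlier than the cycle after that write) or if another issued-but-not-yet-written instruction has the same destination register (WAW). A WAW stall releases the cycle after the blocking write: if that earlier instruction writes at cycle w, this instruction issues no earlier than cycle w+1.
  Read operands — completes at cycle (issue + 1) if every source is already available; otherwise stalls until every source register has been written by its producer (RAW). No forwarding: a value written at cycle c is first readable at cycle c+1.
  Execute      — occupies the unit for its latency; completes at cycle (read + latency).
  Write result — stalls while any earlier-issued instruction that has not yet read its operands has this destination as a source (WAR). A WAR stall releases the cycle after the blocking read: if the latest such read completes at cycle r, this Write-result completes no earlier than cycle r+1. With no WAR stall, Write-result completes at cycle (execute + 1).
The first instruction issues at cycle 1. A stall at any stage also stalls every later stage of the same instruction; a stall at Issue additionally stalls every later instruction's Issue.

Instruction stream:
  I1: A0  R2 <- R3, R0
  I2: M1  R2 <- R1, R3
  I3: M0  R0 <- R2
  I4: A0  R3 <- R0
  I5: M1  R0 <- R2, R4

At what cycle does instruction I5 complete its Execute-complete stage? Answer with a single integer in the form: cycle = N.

[1] I1→A0
[2] I1 RO
[3] I1 EX
[4] I1 WR R2
[5] I2→M1
[6] I2 RO; I3→M0
[7] I4→A0
[11] I2 EX
[12] I2 WR R2
[13] I3 RO
[18] I3 EX
[19] I3 WR R0
[20] I4 RO; I5→M1
[21] I4 EX; I5 RO
[22] I4 WR R3
[26] I5 EX
[27] I5 WR R0

cycle = 26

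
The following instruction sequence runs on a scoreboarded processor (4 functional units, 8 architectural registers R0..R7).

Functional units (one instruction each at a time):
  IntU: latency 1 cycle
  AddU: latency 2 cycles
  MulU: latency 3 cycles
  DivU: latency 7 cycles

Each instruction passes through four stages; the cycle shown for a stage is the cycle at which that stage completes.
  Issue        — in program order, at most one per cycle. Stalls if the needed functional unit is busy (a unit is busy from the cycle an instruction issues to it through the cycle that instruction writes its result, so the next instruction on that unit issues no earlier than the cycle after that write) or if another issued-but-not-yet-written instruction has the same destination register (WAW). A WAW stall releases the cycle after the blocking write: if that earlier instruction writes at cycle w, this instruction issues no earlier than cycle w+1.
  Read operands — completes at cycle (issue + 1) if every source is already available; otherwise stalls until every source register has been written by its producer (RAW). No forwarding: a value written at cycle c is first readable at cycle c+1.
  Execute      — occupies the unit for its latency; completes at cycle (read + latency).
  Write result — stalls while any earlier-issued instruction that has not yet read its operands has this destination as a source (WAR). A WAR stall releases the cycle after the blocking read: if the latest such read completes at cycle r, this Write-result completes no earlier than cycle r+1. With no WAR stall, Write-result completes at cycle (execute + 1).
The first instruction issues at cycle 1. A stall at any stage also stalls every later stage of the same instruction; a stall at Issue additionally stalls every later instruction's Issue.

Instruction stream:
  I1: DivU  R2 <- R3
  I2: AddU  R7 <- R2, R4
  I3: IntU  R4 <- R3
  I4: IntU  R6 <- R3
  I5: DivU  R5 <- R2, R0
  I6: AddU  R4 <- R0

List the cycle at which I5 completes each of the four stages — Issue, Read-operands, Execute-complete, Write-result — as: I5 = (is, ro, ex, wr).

c1: I1 dispatched to DivU
c2: I1 operands ready | I2 dispatched to AddU
c3: I3 dispatched to IntU
c4: I3 operands ready
c5: I3 complete
c9: I1 complete
c10: R2←I1
c11: I2 operands ready
c12: R4←I3
c13: I2 complete | I4 dispatched to IntU
c14: R7←I2 | I4 operands ready | I5 dispatched to DivU
c15: I4 complete | I5 operands ready | I6 dispatched to AddU
c16: R6←I4 | I6 operands ready
c18: I6 complete
c19: R4←I6
c22: I5 complete
c23: R5←I5

I5 = (14, 15, 22, 23)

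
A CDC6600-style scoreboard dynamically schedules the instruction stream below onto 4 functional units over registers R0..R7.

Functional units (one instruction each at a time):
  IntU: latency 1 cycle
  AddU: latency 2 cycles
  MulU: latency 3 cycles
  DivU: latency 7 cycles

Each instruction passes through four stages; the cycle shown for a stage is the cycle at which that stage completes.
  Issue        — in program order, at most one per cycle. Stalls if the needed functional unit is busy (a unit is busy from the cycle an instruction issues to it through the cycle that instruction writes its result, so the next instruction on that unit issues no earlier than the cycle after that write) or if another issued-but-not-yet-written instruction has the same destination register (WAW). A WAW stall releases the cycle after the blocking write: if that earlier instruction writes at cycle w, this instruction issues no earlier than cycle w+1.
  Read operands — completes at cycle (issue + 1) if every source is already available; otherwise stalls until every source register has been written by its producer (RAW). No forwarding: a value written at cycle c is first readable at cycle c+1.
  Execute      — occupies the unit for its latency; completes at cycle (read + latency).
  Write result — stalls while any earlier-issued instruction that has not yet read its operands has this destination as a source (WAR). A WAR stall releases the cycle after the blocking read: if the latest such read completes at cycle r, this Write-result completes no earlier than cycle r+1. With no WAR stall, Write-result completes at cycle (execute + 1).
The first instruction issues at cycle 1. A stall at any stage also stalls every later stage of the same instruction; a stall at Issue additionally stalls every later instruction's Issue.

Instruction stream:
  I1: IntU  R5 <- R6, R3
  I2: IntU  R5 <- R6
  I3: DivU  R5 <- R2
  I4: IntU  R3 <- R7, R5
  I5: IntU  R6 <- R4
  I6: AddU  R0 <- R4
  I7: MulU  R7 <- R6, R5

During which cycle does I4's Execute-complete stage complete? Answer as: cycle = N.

cycle 1: issue I1 (IntU)
cycle 2: I1 read-ops
cycle 3: I1 finished on IntU
cycle 4: I1→R5
cycle 5: issue I2 (IntU)
cycle 6: I2 read-ops
cycle 7: I2 finished on IntU
cycle 8: I2→R5
cycle 9: issue I3 (DivU)
cycle 10: I3 read-ops | issue I4 (IntU)
cycle 17: I3 finished on DivU
cycle 18: I3→R5
cycle 19: I4 read-ops
cycle 20: I4 finished on IntU
cycle 21: I4→R3
cycle 22: issue I5 (IntU)
cycle 23: I5 read-ops | issue I6 (AddU)
cycle 24: I5 finished on IntU | I6 read-ops | issue I7 (MulU)
cycle 25: I5→R6
cycle 26: I6 finished on AddU | I7 read-ops
cycle 27: I6→R0
cycle 29: I7 finished on MulU
cycle 30: I7→R7

cycle = 20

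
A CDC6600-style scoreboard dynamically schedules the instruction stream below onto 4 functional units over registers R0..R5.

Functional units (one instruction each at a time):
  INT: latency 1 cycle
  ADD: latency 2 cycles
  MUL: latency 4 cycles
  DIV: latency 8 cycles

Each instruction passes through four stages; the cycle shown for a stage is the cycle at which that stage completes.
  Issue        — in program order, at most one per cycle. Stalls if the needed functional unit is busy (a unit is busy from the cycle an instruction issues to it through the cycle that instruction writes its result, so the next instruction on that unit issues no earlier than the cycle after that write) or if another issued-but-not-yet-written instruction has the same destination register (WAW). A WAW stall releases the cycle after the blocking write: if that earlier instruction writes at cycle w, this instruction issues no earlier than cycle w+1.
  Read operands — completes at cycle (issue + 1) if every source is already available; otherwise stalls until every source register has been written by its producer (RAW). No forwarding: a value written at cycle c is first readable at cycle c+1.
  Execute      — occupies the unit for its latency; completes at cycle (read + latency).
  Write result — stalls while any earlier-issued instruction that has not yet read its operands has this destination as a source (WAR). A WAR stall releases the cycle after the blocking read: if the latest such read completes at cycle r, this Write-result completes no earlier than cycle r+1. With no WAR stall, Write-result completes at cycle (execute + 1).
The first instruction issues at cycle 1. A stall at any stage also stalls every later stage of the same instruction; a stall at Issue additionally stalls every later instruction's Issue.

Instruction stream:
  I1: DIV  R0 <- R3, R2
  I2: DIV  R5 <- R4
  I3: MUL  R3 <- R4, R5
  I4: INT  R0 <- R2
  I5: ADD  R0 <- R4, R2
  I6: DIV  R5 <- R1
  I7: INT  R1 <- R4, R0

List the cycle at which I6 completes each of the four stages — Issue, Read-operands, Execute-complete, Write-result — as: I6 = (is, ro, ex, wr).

I1  is:1  ro:2  ex:10  wr:11
I2  is:12  ro:13  ex:21  wr:22  — struct: DIV busy until I1 writes@11
I3  is:13  ro:23  ex:27  wr:28  — RAW R5: wait I2 write@22
I4  is:14  ro:15  ex:16  wr:17
I5  is:18  ro:19  ex:21  wr:22  — WAW R0: wait I4 write@17
I6  is:23  ro:24  ex:32  wr:33  — struct: DIV busy until I2 writes@22
I7  is:24  ro:25  ex:26  wr:27

I6 = (23, 24, 32, 33)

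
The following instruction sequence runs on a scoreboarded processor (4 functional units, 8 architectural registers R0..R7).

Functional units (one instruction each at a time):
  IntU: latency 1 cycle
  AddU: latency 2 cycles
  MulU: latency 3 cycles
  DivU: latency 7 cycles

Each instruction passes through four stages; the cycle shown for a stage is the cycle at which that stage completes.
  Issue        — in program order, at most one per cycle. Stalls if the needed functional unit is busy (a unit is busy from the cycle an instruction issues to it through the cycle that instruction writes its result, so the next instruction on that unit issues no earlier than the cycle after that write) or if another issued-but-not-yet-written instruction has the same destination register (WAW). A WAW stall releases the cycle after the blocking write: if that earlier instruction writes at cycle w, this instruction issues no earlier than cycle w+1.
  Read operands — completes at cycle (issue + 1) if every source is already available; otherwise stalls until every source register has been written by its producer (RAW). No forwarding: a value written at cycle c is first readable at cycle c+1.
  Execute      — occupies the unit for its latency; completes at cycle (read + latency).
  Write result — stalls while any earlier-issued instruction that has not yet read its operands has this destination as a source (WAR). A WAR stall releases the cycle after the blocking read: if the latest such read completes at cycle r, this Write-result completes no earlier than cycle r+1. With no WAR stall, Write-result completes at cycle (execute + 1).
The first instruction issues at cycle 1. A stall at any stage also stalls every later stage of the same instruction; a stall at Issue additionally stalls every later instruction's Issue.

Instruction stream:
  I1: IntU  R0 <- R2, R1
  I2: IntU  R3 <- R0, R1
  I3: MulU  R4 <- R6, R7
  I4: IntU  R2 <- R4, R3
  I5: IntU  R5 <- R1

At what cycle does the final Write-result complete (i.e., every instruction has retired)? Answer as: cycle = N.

[1] issue I1 (IntU)
[2] I1 read-ops
[3] I1 finished on IntU
[4] I1→R0
[5] issue I2 (IntU)
[6] I2 read-ops · issue I3 (MulU)
[7] I2 finished on IntU · I3 read-ops
[8] I2→R3
[9] issue I4 (IntU)
[10] I3 finished on MulU
[11] I3→R4
[12] I4 read-ops
[13] I4 finished on IntU
[14] I4→R2
[15] issue I5 (IntU)
[16] I5 read-ops
[17] I5 finished on IntU
[18] I5→R5

cycle = 18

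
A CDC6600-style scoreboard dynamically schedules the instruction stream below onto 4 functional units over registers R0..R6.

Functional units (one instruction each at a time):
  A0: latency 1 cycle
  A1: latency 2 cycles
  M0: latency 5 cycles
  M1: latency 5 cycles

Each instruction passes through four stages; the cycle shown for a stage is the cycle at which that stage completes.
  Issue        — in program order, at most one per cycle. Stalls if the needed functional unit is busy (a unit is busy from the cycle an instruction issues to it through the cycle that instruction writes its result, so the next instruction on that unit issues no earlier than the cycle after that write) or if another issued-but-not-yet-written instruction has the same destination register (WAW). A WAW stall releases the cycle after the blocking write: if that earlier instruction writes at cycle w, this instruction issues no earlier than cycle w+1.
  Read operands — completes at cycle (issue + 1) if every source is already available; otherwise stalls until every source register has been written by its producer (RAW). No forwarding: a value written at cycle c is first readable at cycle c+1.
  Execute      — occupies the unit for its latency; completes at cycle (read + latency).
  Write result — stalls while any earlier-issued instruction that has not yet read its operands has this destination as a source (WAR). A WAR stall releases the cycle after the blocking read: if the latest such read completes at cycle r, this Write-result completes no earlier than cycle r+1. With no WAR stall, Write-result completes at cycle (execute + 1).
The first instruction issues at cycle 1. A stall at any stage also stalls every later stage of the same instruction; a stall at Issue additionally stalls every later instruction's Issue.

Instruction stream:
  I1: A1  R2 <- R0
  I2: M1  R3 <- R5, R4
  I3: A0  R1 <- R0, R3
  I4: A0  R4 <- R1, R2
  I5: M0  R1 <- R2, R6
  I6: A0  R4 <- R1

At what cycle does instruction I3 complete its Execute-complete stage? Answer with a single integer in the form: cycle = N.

cycle = 11

t=1  I1 issues→A1
t=2  I1 reads; I2 issues→M1
t=3  I2 reads; I3 issues→A0
t=4  I1 exec-done
t=5  I1 writes R2
t=8  I2 exec-done
t=9  I2 writes R3
t=10  I3 reads
t=11  I3 exec-done
t=12  I3 writes R1
t=13  I4 issues→A0
t=14  I4 reads; I5 issues→M0
t=15  I4 exec-done; I5 reads
t=16  I4 writes R4
t=17  I6 issues→A0
t=20  I5 exec-done
t=21  I5 writes R1
t=22  I6 reads
t=23  I6 exec-done
t=24  I6 writes R4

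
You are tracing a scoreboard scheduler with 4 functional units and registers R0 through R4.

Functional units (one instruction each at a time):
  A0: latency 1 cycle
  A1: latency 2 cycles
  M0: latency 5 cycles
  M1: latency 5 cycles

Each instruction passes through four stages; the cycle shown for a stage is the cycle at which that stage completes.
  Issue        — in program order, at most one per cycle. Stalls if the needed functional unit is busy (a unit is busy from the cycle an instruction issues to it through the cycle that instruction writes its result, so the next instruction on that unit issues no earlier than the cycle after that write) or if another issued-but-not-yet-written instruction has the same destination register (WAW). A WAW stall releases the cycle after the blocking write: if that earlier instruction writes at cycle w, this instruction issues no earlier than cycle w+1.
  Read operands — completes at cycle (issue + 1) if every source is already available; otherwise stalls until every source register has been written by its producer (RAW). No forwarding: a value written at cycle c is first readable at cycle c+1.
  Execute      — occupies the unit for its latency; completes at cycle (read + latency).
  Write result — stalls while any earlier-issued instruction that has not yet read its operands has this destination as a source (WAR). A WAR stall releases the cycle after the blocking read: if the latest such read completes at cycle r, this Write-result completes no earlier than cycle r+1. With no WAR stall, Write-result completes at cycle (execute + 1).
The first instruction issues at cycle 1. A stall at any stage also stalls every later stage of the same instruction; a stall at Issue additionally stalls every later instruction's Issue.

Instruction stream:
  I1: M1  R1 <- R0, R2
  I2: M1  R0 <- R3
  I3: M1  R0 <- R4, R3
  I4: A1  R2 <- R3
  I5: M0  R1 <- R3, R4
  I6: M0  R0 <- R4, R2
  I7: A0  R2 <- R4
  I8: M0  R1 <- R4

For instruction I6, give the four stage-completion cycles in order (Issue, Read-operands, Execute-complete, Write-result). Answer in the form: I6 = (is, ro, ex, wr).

I6 = (27, 28, 33, 34)

I1: IS=1 RO=2 EX=7 WR=8
I2: IS=9 RO=10 EX=15 WR=16  [struct: M1 busy until I1 writes@8]
I3: IS=17 RO=18 EX=23 WR=24  [struct: M1 busy until I2 writes@16]
I4: IS=18 RO=19 EX=21 WR=22
I5: IS=19 RO=20 EX=25 WR=26
I6: IS=27 RO=28 EX=33 WR=34  [struct: M0 busy until I5 writes@26]
I7: IS=28 RO=29 EX=30 WR=31
I8: IS=35 RO=36 EX=41 WR=42  [struct: M0 busy until I6 writes@34]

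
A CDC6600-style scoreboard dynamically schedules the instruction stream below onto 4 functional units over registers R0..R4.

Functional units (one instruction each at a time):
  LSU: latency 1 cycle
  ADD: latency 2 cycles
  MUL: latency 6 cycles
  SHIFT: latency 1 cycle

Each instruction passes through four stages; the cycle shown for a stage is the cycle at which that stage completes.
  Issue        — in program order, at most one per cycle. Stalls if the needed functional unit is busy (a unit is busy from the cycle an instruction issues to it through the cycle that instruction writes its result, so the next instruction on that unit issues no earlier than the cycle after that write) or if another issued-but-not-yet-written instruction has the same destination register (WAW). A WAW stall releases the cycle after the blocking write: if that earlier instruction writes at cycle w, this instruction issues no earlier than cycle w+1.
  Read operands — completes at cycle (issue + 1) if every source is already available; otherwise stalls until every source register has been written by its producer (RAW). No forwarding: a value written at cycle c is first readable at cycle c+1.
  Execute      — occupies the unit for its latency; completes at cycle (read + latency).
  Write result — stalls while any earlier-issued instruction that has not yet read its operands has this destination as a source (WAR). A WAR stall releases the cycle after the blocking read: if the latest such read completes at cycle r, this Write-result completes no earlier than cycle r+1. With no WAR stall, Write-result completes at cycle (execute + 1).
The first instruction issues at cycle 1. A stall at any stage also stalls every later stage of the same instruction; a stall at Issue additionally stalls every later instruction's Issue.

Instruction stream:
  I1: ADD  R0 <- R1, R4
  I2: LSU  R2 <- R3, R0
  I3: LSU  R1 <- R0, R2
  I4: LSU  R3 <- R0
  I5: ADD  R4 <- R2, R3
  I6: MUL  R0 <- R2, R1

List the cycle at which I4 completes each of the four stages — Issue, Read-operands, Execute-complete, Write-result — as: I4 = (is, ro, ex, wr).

c1: I1 issues→ADD
c2: I1 reads, I2 issues→LSU
c4: I1 exec-done
c5: I1 writes R0
c6: I2 reads
c7: I2 exec-done
c8: I2 writes R2
c9: I3 issues→LSU
c10: I3 reads
c11: I3 exec-done
c12: I3 writes R1
c13: I4 issues→LSU
c14: I4 reads, I5 issues→ADD
c15: I4 exec-done, I6 issues→MUL
c16: I4 writes R3, I6 reads
c17: I5 reads
c19: I5 exec-done
c20: I5 writes R4
c22: I6 exec-done
c23: I6 writes R0

I4 = (13, 14, 15, 16)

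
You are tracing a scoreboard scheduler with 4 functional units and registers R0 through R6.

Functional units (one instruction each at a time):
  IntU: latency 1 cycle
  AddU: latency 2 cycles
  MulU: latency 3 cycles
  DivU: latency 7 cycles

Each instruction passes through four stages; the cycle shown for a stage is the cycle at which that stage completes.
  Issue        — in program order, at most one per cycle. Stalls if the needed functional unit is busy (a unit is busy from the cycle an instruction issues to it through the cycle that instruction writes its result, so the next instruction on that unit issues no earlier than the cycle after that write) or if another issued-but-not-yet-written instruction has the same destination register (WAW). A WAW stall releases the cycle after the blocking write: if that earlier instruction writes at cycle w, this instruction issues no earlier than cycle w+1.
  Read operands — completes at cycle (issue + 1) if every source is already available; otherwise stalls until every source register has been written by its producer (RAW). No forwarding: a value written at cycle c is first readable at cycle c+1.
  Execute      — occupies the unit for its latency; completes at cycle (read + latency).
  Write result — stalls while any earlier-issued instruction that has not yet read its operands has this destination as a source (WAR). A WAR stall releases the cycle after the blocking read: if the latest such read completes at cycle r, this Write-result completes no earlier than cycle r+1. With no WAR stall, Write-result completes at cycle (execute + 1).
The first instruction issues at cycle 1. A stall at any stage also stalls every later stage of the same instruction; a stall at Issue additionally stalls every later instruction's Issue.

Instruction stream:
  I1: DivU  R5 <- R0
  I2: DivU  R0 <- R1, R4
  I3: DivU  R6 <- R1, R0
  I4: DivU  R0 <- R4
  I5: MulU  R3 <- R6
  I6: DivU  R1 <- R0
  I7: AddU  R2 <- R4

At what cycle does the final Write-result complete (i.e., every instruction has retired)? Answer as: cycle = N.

t=1  I1 dispatched to DivU
t=2  I1 operands ready
t=9  I1 complete
t=10  R5←I1
t=11  I2 dispatched to DivU
t=12  I2 operands ready
t=19  I2 complete
t=20  R0←I2
t=21  I3 dispatched to DivU
t=22  I3 operands ready
t=29  I3 complete
t=30  R6←I3
t=31  I4 dispatched to DivU
t=32  I4 operands ready, I5 dispatched to MulU
t=33  I5 operands ready
t=36  I5 complete
t=37  R3←I5
t=39  I4 complete
t=40  R0←I4
t=41  I6 dispatched to DivU
t=42  I6 operands ready, I7 dispatched to AddU
t=43  I7 operands ready
t=45  I7 complete
t=46  R2←I7
t=49  I6 complete
t=50  R1←I6

cycle = 50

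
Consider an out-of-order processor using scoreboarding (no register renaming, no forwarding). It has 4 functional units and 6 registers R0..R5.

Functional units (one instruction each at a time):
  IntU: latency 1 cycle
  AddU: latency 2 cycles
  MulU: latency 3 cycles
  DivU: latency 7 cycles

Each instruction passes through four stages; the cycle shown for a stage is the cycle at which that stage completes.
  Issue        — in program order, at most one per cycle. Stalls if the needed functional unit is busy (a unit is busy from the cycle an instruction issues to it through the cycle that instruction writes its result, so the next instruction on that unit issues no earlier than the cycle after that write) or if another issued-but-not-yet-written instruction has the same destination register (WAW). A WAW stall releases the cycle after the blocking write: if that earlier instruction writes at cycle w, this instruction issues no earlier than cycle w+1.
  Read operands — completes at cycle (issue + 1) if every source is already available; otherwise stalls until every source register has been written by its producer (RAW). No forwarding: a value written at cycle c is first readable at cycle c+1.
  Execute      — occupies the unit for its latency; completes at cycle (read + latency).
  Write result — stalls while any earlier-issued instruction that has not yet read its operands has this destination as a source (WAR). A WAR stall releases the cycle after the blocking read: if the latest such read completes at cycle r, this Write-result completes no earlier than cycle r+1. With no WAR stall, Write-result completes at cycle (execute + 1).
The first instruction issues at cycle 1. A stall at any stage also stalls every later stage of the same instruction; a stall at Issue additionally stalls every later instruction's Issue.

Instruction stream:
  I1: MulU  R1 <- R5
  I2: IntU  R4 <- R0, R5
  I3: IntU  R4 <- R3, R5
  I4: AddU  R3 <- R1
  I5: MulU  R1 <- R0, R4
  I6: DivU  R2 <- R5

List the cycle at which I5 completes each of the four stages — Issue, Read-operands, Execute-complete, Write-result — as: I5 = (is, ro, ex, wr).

I5 = (8, 10, 13, 14)

cycle 1: I1 dispatched to MulU
cycle 2: I1 operands ready | I2 dispatched to IntU
cycle 3: I2 operands ready
cycle 4: I2 complete
cycle 5: I1 complete | R4←I2
cycle 6: R1←I1 | I3 dispatched to IntU
cycle 7: I3 operands ready | I4 dispatched to AddU
cycle 8: I3 complete | I4 operands ready | I5 dispatched to MulU
cycle 9: R4←I3 | I6 dispatched to DivU
cycle 10: I4 complete | I5 operands ready | I6 operands ready
cycle 11: R3←I4
cycle 13: I5 complete
cycle 14: R1←I5
cycle 17: I6 complete
cycle 18: R2←I6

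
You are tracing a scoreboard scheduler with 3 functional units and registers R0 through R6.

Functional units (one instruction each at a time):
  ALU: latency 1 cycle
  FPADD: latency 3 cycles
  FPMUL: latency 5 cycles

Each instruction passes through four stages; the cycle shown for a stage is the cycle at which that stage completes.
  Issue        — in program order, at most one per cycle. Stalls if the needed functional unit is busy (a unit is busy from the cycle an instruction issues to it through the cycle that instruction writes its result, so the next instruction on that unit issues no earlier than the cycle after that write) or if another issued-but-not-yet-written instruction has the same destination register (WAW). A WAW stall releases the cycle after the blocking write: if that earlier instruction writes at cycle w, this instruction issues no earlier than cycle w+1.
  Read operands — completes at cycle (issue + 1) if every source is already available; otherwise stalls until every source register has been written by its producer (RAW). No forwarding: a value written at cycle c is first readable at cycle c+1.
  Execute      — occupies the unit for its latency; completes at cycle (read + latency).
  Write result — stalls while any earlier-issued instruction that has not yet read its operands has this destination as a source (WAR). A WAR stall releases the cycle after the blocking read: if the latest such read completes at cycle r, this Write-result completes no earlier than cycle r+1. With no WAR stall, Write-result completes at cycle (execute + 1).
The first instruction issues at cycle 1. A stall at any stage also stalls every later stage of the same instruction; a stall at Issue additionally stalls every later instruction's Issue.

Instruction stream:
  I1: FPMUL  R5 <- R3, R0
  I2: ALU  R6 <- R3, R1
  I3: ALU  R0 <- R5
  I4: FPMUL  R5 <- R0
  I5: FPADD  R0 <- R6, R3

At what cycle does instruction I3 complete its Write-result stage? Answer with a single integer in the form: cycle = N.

cycle = 11

c1: I1 dispatched to FPMUL
c2: I1 operands ready | I2 dispatched to ALU
c3: I2 operands ready
c4: I2 complete
c5: R6←I2
c6: I3 dispatched to ALU
c7: I1 complete
c8: R5←I1
c9: I3 operands ready | I4 dispatched to FPMUL
c10: I3 complete
c11: R0←I3
c12: I4 operands ready | I5 dispatched to FPADD
c13: I5 operands ready
c16: I5 complete
c17: I4 complete | R0←I5
c18: R5←I4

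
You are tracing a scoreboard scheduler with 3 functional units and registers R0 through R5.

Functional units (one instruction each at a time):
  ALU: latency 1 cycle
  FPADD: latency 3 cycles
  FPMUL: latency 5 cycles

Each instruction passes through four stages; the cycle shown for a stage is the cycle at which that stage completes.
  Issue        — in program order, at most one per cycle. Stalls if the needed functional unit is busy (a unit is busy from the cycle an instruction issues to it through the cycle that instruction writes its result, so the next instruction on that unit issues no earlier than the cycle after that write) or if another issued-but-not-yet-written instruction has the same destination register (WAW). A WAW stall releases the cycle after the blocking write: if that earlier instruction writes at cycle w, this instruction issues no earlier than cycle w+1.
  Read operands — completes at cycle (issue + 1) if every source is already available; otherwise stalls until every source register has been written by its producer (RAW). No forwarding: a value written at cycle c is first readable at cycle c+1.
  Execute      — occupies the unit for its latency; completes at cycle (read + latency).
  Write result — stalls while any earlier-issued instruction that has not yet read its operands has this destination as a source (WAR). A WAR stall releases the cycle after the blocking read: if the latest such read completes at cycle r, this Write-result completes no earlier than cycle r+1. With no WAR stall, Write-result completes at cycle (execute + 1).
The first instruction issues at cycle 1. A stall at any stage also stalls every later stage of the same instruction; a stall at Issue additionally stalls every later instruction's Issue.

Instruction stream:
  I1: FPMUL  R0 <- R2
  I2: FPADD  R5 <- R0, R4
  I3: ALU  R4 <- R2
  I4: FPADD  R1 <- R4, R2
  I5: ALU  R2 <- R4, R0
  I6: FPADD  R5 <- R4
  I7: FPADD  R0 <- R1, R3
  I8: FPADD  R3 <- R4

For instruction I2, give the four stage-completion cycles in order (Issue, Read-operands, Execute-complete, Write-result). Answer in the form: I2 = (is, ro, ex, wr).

I2 = (2, 9, 12, 13)

cycle 1: I1 dispatched to FPMUL
cycle 2: I1 operands ready; I2 dispatched to FPADD
cycle 3: I3 dispatched to ALU
cycle 4: I3 operands ready
cycle 5: I3 complete
cycle 7: I1 complete
cycle 8: R0←I1
cycle 9: I2 operands ready
cycle 10: R4←I3
cycle 12: I2 complete
cycle 13: R5←I2
cycle 14: I4 dispatched to FPADD
cycle 15: I4 operands ready; I5 dispatched to ALU
cycle 16: I5 operands ready
cycle 17: I5 complete
cycle 18: I4 complete; R2←I5
cycle 19: R1←I4
cycle 20: I6 dispatched to FPADD
cycle 21: I6 operands ready
cycle 24: I6 complete
cycle 25: R5←I6
cycle 26: I7 dispatched to FPADD
cycle 27: I7 operands ready
cycle 30: I7 complete
cycle 31: R0←I7
cycle 32: I8 dispatched to FPADD
cycle 33: I8 operands ready
cycle 36: I8 complete
cycle 37: R3←I8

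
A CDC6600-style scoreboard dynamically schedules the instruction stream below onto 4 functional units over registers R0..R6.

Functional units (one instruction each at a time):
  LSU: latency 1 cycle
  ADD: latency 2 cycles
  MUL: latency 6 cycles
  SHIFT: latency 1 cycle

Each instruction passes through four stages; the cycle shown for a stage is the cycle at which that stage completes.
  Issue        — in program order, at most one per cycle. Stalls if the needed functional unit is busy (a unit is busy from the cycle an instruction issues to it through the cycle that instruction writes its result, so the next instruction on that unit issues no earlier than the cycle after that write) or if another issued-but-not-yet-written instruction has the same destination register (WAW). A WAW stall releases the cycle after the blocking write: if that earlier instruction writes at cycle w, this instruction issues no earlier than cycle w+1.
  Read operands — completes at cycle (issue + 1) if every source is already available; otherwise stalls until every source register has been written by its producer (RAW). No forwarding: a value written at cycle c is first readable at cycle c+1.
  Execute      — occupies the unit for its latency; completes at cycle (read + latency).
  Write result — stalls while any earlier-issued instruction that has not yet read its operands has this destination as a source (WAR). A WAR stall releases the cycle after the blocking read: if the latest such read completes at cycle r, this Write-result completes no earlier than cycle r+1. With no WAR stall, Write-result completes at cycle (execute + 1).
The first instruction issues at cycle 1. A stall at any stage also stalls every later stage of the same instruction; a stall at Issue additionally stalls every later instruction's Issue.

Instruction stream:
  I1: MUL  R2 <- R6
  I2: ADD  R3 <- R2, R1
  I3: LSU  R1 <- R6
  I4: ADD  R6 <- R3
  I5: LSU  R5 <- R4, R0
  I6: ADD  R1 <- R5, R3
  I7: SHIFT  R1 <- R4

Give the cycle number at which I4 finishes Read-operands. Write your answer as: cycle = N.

[1] I1 dispatched to MUL
[2] I1 operands ready, I2 dispatched to ADD
[3] I3 dispatched to LSU
[4] I3 operands ready
[5] I3 complete
[8] I1 complete
[9] R2←I1
[10] I2 operands ready
[11] R1←I3
[12] I2 complete
[13] R3←I2
[14] I4 dispatched to ADD
[15] I4 operands ready, I5 dispatched to LSU
[16] I5 operands ready
[17] I4 complete, I5 complete
[18] R6←I4, R5←I5
[19] I6 dispatched to ADD
[20] I6 operands ready
[22] I6 complete
[23] R1←I6
[24] I7 dispatched to SHIFT
[25] I7 operands ready
[26] I7 complete
[27] R1←I7

cycle = 15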